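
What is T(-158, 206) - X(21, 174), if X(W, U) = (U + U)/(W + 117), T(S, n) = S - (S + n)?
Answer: -4796/23 ≈ -208.52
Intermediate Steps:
T(S, n) = -n (T(S, n) = S + (-S - n) = -n)
X(W, U) = 2*U/(117 + W) (X(W, U) = (2*U)/(117 + W) = 2*U/(117 + W))
T(-158, 206) - X(21, 174) = -1*206 - 2*174/(117 + 21) = -206 - 2*174/138 = -206 - 1*58/23 = -206 - 58/23 = -4796/23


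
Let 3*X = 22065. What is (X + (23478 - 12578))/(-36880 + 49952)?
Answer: 18255/13072 ≈ 1.3965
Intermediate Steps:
X = 7355 (X = (1/3)*22065 = 7355)
(X + (23478 - 12578))/(-36880 + 49952) = (7355 + (23478 - 12578))/(-36880 + 49952) = (7355 + 10900)/13072 = 18255*(1/13072) = 18255/13072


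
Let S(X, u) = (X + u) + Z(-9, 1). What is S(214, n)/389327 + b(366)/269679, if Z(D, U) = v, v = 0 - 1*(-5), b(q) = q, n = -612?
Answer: 12169945/34997772011 ≈ 0.00034773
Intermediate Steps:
v = 5 (v = 0 + 5 = 5)
Z(D, U) = 5
S(X, u) = 5 + X + u (S(X, u) = (X + u) + 5 = 5 + X + u)
S(214, n)/389327 + b(366)/269679 = (5 + 214 - 612)/389327 + 366/269679 = -393*1/389327 + 366*(1/269679) = -393/389327 + 122/89893 = 12169945/34997772011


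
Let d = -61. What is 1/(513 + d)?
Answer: 1/452 ≈ 0.0022124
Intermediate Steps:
1/(513 + d) = 1/(513 - 61) = 1/452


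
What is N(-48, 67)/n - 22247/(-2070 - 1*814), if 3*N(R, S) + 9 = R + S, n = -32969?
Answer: 2200355189/285247788 ≈ 7.7138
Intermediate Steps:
N(R, S) = -3 + R/3 + S/3 (N(R, S) = -3 + (R + S)/3 = -3 + (R/3 + S/3) = -3 + R/3 + S/3)
N(-48, 67)/n - 22247/(-2070 - 1*814) = (-3 + (⅓)*(-48) + (⅓)*67)/(-32969) - 22247/(-2070 - 1*814) = (-3 - 16 + 67/3)*(-1/32969) - 22247/(-2070 - 814) = (10/3)*(-1/32969) - 22247/(-2884) = -10/98907 - 22247*(-1/2884) = -10/98907 + 22247/2884 = 2200355189/285247788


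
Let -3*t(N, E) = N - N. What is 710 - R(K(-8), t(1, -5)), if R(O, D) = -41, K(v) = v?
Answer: 751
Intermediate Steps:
t(N, E) = 0 (t(N, E) = -(N - N)/3 = -1/3*0 = 0)
710 - R(K(-8), t(1, -5)) = 710 - 1*(-41) = 710 + 41 = 751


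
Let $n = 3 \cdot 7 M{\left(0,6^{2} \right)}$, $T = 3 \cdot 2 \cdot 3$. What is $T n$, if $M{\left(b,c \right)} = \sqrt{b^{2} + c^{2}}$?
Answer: $13608$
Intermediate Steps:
$T = 18$ ($T = 6 \cdot 3 = 18$)
$n = 756$ ($n = 3 \cdot 7 \sqrt{0^{2} + \left(6^{2}\right)^{2}} = 21 \sqrt{0 + 36^{2}} = 21 \sqrt{0 + 1296} = 21 \sqrt{1296} = 21 \cdot 36 = 756$)
$T n = 18 \cdot 756 = 13608$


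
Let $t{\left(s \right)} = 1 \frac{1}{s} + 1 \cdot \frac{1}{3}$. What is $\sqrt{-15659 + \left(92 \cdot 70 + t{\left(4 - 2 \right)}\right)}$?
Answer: $\frac{i \sqrt{331854}}{6} \approx 96.011 i$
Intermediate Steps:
$t{\left(s \right)} = \frac{1}{3} + \frac{1}{s}$ ($t{\left(s \right)} = \frac{1}{s} + 1 \cdot \frac{1}{3} = \frac{1}{s} + \frac{1}{3} = \frac{1}{3} + \frac{1}{s}$)
$\sqrt{-15659 + \left(92 \cdot 70 + t{\left(4 - 2 \right)}\right)} = \sqrt{-15659 + \left(92 \cdot 70 + \frac{3 + \left(4 - 2\right)}{3 \left(4 - 2\right)}\right)} = \sqrt{-15659 + \left(6440 + \frac{3 + \left(4 - 2\right)}{3 \left(4 - 2\right)}\right)} = \sqrt{-15659 + \left(6440 + \frac{3 + 2}{3 \cdot 2}\right)} = \sqrt{-15659 + \left(6440 + \frac{1}{3} \cdot \frac{1}{2} \cdot 5\right)} = \sqrt{-15659 + \left(6440 + \frac{5}{6}\right)} = \sqrt{-15659 + \frac{38645}{6}} = \sqrt{- \frac{55309}{6}} = \frac{i \sqrt{331854}}{6}$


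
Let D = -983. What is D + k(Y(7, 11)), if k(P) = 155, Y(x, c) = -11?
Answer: -828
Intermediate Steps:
D + k(Y(7, 11)) = -983 + 155 = -828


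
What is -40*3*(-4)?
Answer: 480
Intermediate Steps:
-40*3*(-4) = -8*15*(-4) = -120*(-4) = 480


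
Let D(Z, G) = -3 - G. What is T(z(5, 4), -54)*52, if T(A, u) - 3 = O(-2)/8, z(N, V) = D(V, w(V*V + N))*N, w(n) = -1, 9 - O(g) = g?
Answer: 455/2 ≈ 227.50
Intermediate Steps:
O(g) = 9 - g
z(N, V) = -2*N (z(N, V) = (-3 - 1*(-1))*N = (-3 + 1)*N = -2*N)
T(A, u) = 35/8 (T(A, u) = 3 + (9 - 1*(-2))/8 = 3 + (9 + 2)*(⅛) = 3 + 11*(⅛) = 3 + 11/8 = 35/8)
T(z(5, 4), -54)*52 = (35/8)*52 = 455/2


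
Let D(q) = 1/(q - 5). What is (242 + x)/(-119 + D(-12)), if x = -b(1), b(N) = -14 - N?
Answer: -4369/2024 ≈ -2.1586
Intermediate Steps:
D(q) = 1/(-5 + q)
x = 15 (x = -(-14 - 1*1) = -(-14 - 1) = -1*(-15) = 15)
(242 + x)/(-119 + D(-12)) = (242 + 15)/(-119 + 1/(-5 - 12)) = 257/(-119 + 1/(-17)) = 257/(-119 - 1/17) = 257/(-2024/17) = 257*(-17/2024) = -4369/2024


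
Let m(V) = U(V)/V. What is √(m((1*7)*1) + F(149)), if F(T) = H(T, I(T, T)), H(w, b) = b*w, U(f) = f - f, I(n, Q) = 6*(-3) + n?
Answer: √19519 ≈ 139.71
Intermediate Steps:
I(n, Q) = -18 + n
U(f) = 0
F(T) = T*(-18 + T) (F(T) = (-18 + T)*T = T*(-18 + T))
m(V) = 0 (m(V) = 0/V = 0)
√(m((1*7)*1) + F(149)) = √(0 + 149*(-18 + 149)) = √(0 + 149*131) = √(0 + 19519) = √19519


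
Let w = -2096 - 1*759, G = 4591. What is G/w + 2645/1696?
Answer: -234861/4842080 ≈ -0.048504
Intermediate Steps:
w = -2855 (w = -2096 - 759 = -2855)
G/w + 2645/1696 = 4591/(-2855) + 2645/1696 = 4591*(-1/2855) + 2645*(1/1696) = -4591/2855 + 2645/1696 = -234861/4842080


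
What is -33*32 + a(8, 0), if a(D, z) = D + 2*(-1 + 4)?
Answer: -1042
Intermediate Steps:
a(D, z) = 6 + D (a(D, z) = D + 2*3 = D + 6 = 6 + D)
-33*32 + a(8, 0) = -33*32 + (6 + 8) = -1056 + 14 = -1042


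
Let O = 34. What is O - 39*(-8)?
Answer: 346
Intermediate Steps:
O - 39*(-8) = 34 - 39*(-8) = 34 + 312 = 346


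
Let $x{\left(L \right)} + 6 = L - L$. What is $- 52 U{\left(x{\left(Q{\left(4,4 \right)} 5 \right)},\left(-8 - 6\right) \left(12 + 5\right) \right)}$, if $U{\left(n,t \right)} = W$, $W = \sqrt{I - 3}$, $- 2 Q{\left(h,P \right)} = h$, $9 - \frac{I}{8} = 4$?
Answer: $- 52 \sqrt{37} \approx -316.3$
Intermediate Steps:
$I = 40$ ($I = 72 - 32 = 40$)
$Q{\left(h,P \right)} = - \frac{h}{2}$
$W = \sqrt{37}$ ($W = \sqrt{40 - 3} = \sqrt{37} \approx 6.0828$)
$x{\left(L \right)} = -6$ ($x{\left(L \right)} = -6 + \left(L - L\right) = -6 + 0 = -6$)
$U{\left(n,t \right)} = \sqrt{37}$
$- 52 U{\left(x{\left(Q{\left(4,4 \right)} 5 \right)},\left(-8 - 6\right) \left(12 + 5\right) \right)} = - 52 \sqrt{37}$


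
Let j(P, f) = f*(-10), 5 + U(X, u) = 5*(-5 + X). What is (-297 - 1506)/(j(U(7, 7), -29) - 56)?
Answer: -601/78 ≈ -7.7051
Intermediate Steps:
U(X, u) = -30 + 5*X (U(X, u) = -5 + 5*(-5 + X) = -5 + (-25 + 5*X) = -30 + 5*X)
j(P, f) = -10*f
(-297 - 1506)/(j(U(7, 7), -29) - 56) = (-297 - 1506)/(-10*(-29) - 56) = -1803/(290 - 56) = -1803/234 = (1/234)*(-1803) = -601/78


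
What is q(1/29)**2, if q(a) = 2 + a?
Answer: 3481/841 ≈ 4.1391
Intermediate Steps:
q(1/29)**2 = (2 + 1/29)**2 = (59/29)**2 = 3481/841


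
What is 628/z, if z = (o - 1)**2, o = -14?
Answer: 628/225 ≈ 2.7911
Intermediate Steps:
z = 225 (z = (-14 - 1)**2 = (-15)**2 = 225)
628/z = 628/225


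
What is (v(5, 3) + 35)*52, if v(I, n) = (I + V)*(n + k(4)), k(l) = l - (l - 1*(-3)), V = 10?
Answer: 1820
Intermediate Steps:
k(l) = -3 (k(l) = l - (l + 3) = l - (3 + l) = l + (-3 - l) = -3)
v(I, n) = (-3 + n)*(10 + I) (v(I, n) = (I + 10)*(n - 3) = (10 + I)*(-3 + n) = (-3 + n)*(10 + I))
(v(5, 3) + 35)*52 = ((-30 - 3*5 + 10*3 + 5*3) + 35)*52 = ((-30 - 15 + 30 + 15) + 35)*52 = (0 + 35)*52 = 35*52 = 1820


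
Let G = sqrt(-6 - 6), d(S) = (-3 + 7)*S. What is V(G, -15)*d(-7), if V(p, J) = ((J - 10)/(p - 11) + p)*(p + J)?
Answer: 24084/19 + 16760*I*sqrt(3)/19 ≈ 1267.6 + 1527.9*I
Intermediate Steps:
d(S) = 4*S
G = 2*I*sqrt(3) (G = sqrt(-12) = 2*I*sqrt(3) ≈ 3.4641*I)
V(p, J) = (J + p)*(p + (-10 + J)/(-11 + p)) (V(p, J) = ((-10 + J)/(-11 + p) + p)*(J + p) = (p + (-10 + J)/(-11 + p))*(J + p) = (J + p)*(p + (-10 + J)/(-11 + p)))
V(G, -15)*d(-7) = (((-15)**2 + (2*I*sqrt(3))**3 - 11*(2*I*sqrt(3))**2 - 10*(-15) - 20*I*sqrt(3) - 15*(2*I*sqrt(3))**2 - 10*(-15)*2*I*sqrt(3))/(-11 + 2*I*sqrt(3)))*(4*(-7)) = ((225 - 24*I*sqrt(3) - 11*(-12) + 150 - 20*I*sqrt(3) - 15*(-12) + 300*I*sqrt(3))/(-11 + 2*I*sqrt(3)))*(-28) = ((225 - 24*I*sqrt(3) + 132 + 150 - 20*I*sqrt(3) + 180 + 300*I*sqrt(3))/(-11 + 2*I*sqrt(3)))*(-28) = ((687 + 256*I*sqrt(3))/(-11 + 2*I*sqrt(3)))*(-28) = -28*(687 + 256*I*sqrt(3))/(-11 + 2*I*sqrt(3))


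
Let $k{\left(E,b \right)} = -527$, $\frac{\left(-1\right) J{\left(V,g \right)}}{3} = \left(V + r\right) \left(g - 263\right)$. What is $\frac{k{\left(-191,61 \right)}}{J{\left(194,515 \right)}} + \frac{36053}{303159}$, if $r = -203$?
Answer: $\frac{28513273}{687564612} \approx 0.04147$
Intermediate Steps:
$J{\left(V,g \right)} = - 3 \left(-263 + g\right) \left(-203 + V\right)$ ($J{\left(V,g \right)} = - 3 \left(V - 203\right) \left(g - 263\right) = - 3 \left(-203 + V\right) \left(-263 + g\right) = - 3 \left(-263 + g\right) \left(-203 + V\right)$)
$\frac{k{\left(-191,61 \right)}}{J{\left(194,515 \right)}} + \frac{36053}{303159} = - \frac{527}{-160167 + 609 \cdot 515 + 789 \cdot 194 - 582 \cdot 515} + \frac{36053}{303159} = - \frac{527}{-160167 + 313635 + 153066 - 299730} + 36053 \cdot \frac{1}{303159} = - \frac{527}{6804} + \frac{36053}{303159} = \frac{28513273}{687564612}$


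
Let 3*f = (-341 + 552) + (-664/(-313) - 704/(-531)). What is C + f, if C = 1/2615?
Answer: 93203724544/1303862535 ≈ 71.483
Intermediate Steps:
f = 35641769/498609 (f = ((-341 + 552) + (-664/(-313) - 704/(-531)))/3 = (211 + (-664*(-1/313) - 704*(-1/531)))/3 = (211 + (664/313 + 704/531))/3 = (211 + 572936/166203)/3 = (⅓)*(35641769/166203) = 35641769/498609 ≈ 71.482)
C = 1/2615 ≈ 0.00038241
C + f = 1/2615 + 35641769/498609 = 93203724544/1303862535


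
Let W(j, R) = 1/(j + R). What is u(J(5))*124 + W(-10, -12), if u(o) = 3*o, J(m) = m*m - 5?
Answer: 163679/22 ≈ 7440.0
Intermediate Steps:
J(m) = -5 + m² (J(m) = m² - 5 = -5 + m²)
W(j, R) = 1/(R + j)
u(J(5))*124 + W(-10, -12) = (3*(-5 + 5²))*124 + 1/(-12 - 10) = (3*(-5 + 25))*124 + 1/(-22) = (3*20)*124 - 1/22 = 60*124 - 1/22 = 7440 - 1/22 = 163679/22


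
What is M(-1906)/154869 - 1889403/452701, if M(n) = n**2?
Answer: 1351978536829/70109351169 ≈ 19.284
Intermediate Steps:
M(-1906)/154869 - 1889403/452701 = (-1906)**2/154869 - 1889403/452701 = 3632836*(1/154869) - 1889403*1/452701 = 3632836/154869 - 1889403/452701 = 1351978536829/70109351169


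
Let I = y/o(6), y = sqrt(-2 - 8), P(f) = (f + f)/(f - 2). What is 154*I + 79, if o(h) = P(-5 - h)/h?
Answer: 79 + 546*I*sqrt(10) ≈ 79.0 + 1726.6*I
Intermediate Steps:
P(f) = 2*f/(-2 + f) (P(f) = (2*f)/(-2 + f) = 2*f/(-2 + f))
o(h) = 2*(-5 - h)/(h*(-7 - h)) (o(h) = (2*(-5 - h)/(-2 + (-5 - h)))/h = (2*(-5 - h)/(-7 - h))/h = 2*(-5 - h)/(h*(-7 - h)))
y = I*sqrt(10) (y = sqrt(-10) = I*sqrt(10) ≈ 3.1623*I)
I = 39*I*sqrt(10)/11 (I = (I*sqrt(10))/((2*(5 + 6)/(6*(7 + 6)))) = (I*sqrt(10))/((2*(1/6)*11/13)) = (I*sqrt(10))/((2*(1/6)*(1/13)*11)) = (I*sqrt(10))/(11/39) = (I*sqrt(10))*(39/11) = 39*I*sqrt(10)/11 ≈ 11.212*I)
154*I + 79 = 154*(39*I*sqrt(10)/11) + 79 = 546*I*sqrt(10) + 79 = 79 + 546*I*sqrt(10)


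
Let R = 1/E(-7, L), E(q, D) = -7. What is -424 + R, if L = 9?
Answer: -2969/7 ≈ -424.14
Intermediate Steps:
R = -⅐ (R = 1/(-7) = -⅐ ≈ -0.14286)
-424 + R = -424 - ⅐ = -2969/7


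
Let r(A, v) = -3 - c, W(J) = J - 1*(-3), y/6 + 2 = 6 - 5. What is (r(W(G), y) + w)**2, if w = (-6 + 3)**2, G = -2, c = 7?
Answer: 1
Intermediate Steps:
y = -6 (y = -12 + 6*(6 - 5) = -12 + 6*1 = -12 + 6 = -6)
W(J) = 3 + J (W(J) = J + 3 = 3 + J)
r(A, v) = -10 (r(A, v) = -3 - 1*7 = -3 - 7 = -10)
w = 9 (w = (-3)**2 = 9)
(r(W(G), y) + w)**2 = (-10 + 9)**2 = (-1)**2 = 1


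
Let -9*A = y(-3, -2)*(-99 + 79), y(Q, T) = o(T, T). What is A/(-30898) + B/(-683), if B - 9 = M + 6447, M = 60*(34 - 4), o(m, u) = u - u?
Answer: -8256/683 ≈ -12.088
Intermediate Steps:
o(m, u) = 0
M = 1800 (M = 60*30 = 1800)
y(Q, T) = 0
A = 0 (A = -0*(-99 + 79) = -0*(-20) = -1/9*0 = 0)
B = 8256 (B = 9 + (1800 + 6447) = 9 + 8247 = 8256)
A/(-30898) + B/(-683) = 0/(-30898) + 8256/(-683) = 0*(-1/30898) + 8256*(-1/683) = 0 - 8256/683 = -8256/683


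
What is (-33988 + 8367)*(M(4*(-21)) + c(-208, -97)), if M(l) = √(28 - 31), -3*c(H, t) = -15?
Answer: -128105 - 25621*I*√3 ≈ -1.2811e+5 - 44377.0*I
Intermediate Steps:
c(H, t) = 5 (c(H, t) = -⅓*(-15) = 5)
M(l) = I*√3 (M(l) = √(-3) = I*√3)
(-33988 + 8367)*(M(4*(-21)) + c(-208, -97)) = (-33988 + 8367)*(I*√3 + 5) = -25621*(5 + I*√3) = -128105 - 25621*I*√3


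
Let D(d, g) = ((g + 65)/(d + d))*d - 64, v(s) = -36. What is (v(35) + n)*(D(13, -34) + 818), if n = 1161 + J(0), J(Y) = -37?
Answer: 837216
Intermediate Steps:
n = 1124 (n = 1161 - 37 = 1124)
D(d, g) = -63/2 + g/2 (D(d, g) = ((65 + g)/((2*d)))*d - 64 = ((65 + g)*(1/(2*d)))*d - 64 = ((65 + g)/(2*d))*d - 64 = (65/2 + g/2) - 64 = -63/2 + g/2)
(v(35) + n)*(D(13, -34) + 818) = (-36 + 1124)*((-63/2 + (½)*(-34)) + 818) = 1088*((-63/2 - 17) + 818) = 1088*(-97/2 + 818) = 1088*(1539/2) = 837216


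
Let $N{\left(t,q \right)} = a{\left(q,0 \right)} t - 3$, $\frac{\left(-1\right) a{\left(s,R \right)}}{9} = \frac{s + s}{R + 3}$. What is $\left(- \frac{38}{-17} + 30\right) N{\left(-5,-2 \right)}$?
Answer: $- \frac{34524}{17} \approx -2030.8$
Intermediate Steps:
$a{\left(s,R \right)} = - \frac{18 s}{3 + R}$ ($a{\left(s,R \right)} = - 9 \frac{s + s}{R + 3} = - 9 \frac{2 s}{3 + R} = - \frac{18 s}{3 + R}$)
$N{\left(t,q \right)} = -3 - 6 q t$ ($N{\left(t,q \right)} = - \frac{18 q}{3 + 0} t - 3 = - \frac{18 q}{3} t - 3 = \left(-18\right) q \frac{1}{3} t - 3 = - 6 q t - 3 = -3 - 6 q t$)
$\left(- \frac{38}{-17} + 30\right) N{\left(-5,-2 \right)} = \left(- \frac{38}{-17} + 30\right) \left(-3 - \left(-12\right) \left(-5\right)\right) = \left(\left(-38\right) \left(- \frac{1}{17}\right) + 30\right) \left(-3 - 60\right) = \left(\frac{38}{17} + 30\right) \left(-63\right) = \frac{548}{17} \left(-63\right) = - \frac{34524}{17}$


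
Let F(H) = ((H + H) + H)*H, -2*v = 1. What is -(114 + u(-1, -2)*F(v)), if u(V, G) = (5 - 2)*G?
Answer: -219/2 ≈ -109.50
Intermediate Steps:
v = -½ (v = -½*1 = -½ ≈ -0.50000)
F(H) = 3*H² (F(H) = (2*H + H)*H = (3*H)*H = 3*H²)
u(V, G) = 3*G
-(114 + u(-1, -2)*F(v)) = -(114 + (3*(-2))*(3*(-½)²)) = -(114 - 18/4) = -(114 - 6*¾) = -(114 - 9/2) = -1*219/2 = -219/2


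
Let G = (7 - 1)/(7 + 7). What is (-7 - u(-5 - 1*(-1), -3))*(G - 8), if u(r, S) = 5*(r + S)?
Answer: -212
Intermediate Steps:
u(r, S) = 5*S + 5*r (u(r, S) = 5*(S + r) = 5*S + 5*r)
G = 3/7 (G = 6/14 = 6*(1/14) = 3/7 ≈ 0.42857)
(-7 - u(-5 - 1*(-1), -3))*(G - 8) = (-7 - (5*(-3) + 5*(-5 - 1*(-1))))*(3/7 - 8) = (-7 - (-15 + 5*(-5 + 1)))*(-53/7) = (-7 - (-15 + 5*(-4)))*(-53/7) = (-7 - (-15 - 20))*(-53/7) = (-7 - 1*(-35))*(-53/7) = (-7 + 35)*(-53/7) = 28*(-53/7) = -212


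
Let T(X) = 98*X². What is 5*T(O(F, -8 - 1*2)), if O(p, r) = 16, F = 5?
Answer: 125440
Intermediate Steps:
5*T(O(F, -8 - 1*2)) = 5*(98*16²) = 5*(98*256) = 5*25088 = 125440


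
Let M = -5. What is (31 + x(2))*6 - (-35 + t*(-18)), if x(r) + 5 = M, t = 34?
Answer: 773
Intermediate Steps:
x(r) = -10 (x(r) = -5 - 5 = -10)
(31 + x(2))*6 - (-35 + t*(-18)) = (31 - 10)*6 - (-35 + 34*(-18)) = 21*6 - (-35 - 612) = 126 - 1*(-647) = 126 + 647 = 773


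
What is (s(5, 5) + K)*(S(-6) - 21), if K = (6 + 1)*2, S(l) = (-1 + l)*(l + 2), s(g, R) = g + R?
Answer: 168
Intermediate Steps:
s(g, R) = R + g
S(l) = (-1 + l)*(2 + l)
K = 14 (K = 7*2 = 14)
(s(5, 5) + K)*(S(-6) - 21) = ((5 + 5) + 14)*((-2 - 6 + (-6)²) - 21) = (10 + 14)*((-2 - 6 + 36) - 21) = 24*(28 - 21) = 24*7 = 168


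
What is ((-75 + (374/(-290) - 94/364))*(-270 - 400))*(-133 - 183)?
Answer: -42769536028/2639 ≈ -1.6207e+7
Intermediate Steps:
((-75 + (374/(-290) - 94/364))*(-270 - 400))*(-133 - 183) = ((-75 + (374*(-1/290) - 94*1/364))*(-670))*(-316) = ((-75 + (-187/145 - 47/182))*(-670))*(-316) = ((-75 - 40849/26390)*(-670))*(-316) = -2020099/26390*(-670)*(-316) = (135346633/2639)*(-316) = -42769536028/2639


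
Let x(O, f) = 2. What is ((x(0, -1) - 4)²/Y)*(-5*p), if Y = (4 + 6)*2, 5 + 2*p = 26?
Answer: -21/2 ≈ -10.500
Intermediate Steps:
p = 21/2 (p = -5/2 + (½)*26 = -5/2 + 13 = 21/2 ≈ 10.500)
Y = 20 (Y = 10*2 = 20)
((x(0, -1) - 4)²/Y)*(-5*p) = ((2 - 4)²/20)*(-5*21/2) = ((-2)²*(1/20))*(-105/2) = (4*(1/20))*(-105/2) = (⅕)*(-105/2) = -21/2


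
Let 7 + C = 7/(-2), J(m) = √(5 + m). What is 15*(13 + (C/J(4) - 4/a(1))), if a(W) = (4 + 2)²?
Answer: 845/6 ≈ 140.83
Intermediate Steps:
a(W) = 36 (a(W) = 6² = 36)
C = -21/2 (C = -7 + 7/(-2) = -7 + 7*(-½) = -7 - 7/2 = -21/2 ≈ -10.500)
15*(13 + (C/J(4) - 4/a(1))) = 15*(13 + (-21/(2*√(5 + 4)) - 4/36)) = 15*(13 + (-21/(2*(√9)) - 4*1/36)) = 15*(13 + (-21/2/3 - ⅑)) = 15*(13 + (-21/2*⅓ - ⅑)) = 15*(13 + (-7/2 - ⅑)) = 15*(13 - 65/18) = 15*(169/18) = 845/6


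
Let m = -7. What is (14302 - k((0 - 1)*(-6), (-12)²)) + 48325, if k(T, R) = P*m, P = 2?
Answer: 62641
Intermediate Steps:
k(T, R) = -14 (k(T, R) = 2*(-7) = -14)
(14302 - k((0 - 1)*(-6), (-12)²)) + 48325 = (14302 - 1*(-14)) + 48325 = (14302 + 14) + 48325 = 14316 + 48325 = 62641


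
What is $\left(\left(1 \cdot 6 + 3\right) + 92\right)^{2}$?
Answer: $10201$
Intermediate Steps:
$\left(\left(1 \cdot 6 + 3\right) + 92\right)^{2} = \left(\left(6 + 3\right) + 92\right)^{2} = \left(9 + 92\right)^{2} = 101^{2} = 10201$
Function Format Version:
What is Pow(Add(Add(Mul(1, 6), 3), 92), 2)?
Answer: 10201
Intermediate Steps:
Pow(Add(Add(Mul(1, 6), 3), 92), 2) = Pow(Add(Add(6, 3), 92), 2) = Pow(Add(9, 92), 2) = Pow(101, 2) = 10201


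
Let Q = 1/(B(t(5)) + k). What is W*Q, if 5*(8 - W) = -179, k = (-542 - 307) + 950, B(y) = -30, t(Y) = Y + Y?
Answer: 219/355 ≈ 0.61690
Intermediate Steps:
t(Y) = 2*Y
k = 101 (k = -849 + 950 = 101)
W = 219/5 (W = 8 - 1/5*(-179) = 8 + 179/5 = 219/5 ≈ 43.800)
Q = 1/71 (Q = 1/(-30 + 101) = 1/71 ≈ 0.014085)
W*Q = (219/5)*(1/71) = 219/355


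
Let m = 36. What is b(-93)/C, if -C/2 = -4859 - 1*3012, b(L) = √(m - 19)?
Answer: √17/15742 ≈ 0.00026192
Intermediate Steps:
b(L) = √17 (b(L) = √(36 - 19) = √17)
C = 15742 (C = -2*(-4859 - 1*3012) = -2*(-4859 - 3012) = -2*(-7871) = 15742)
b(-93)/C = √17/15742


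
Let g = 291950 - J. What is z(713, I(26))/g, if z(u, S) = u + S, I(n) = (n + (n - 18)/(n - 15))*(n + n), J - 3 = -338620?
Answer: 23131/6936237 ≈ 0.0033348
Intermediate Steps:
J = -338617 (J = 3 - 338620 = -338617)
I(n) = 2*n*(n + (-18 + n)/(-15 + n)) (I(n) = (n + (-18 + n)/(-15 + n))*(2*n) = 2*n*(n + (-18 + n)/(-15 + n)))
z(u, S) = S + u
g = 630567 (g = 291950 - 1*(-338617) = 291950 + 338617 = 630567)
z(713, I(26))/g = (2*26*(-18 + 26**2 - 14*26)/(-15 + 26) + 713)/630567 = (2*26*(-18 + 676 - 364)/11 + 713)*(1/630567) = (2*26*(1/11)*294 + 713)*(1/630567) = (15288/11 + 713)*(1/630567) = (23131/11)*(1/630567) = 23131/6936237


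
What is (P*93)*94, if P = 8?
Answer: 69936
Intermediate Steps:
(P*93)*94 = (8*93)*94 = 744*94 = 69936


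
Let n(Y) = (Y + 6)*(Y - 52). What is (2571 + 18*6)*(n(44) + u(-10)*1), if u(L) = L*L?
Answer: -803700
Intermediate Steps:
u(L) = L**2
n(Y) = (-52 + Y)*(6 + Y) (n(Y) = (6 + Y)*(-52 + Y) = (-52 + Y)*(6 + Y))
(2571 + 18*6)*(n(44) + u(-10)*1) = (2571 + 18*6)*((-312 + 44**2 - 46*44) + (-10)**2*1) = (2571 + 108)*((-312 + 1936 - 2024) + 100*1) = 2679*(-400 + 100) = 2679*(-300) = -803700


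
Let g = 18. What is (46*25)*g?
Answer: 20700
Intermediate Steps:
(46*25)*g = (46*25)*18 = 1150*18 = 20700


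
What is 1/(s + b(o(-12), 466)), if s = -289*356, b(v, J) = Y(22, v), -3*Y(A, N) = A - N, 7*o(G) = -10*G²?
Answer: -21/2162158 ≈ -9.7125e-6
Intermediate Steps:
o(G) = -10*G²/7 (o(G) = (-10*G²)/7 = -10*G²/7)
Y(A, N) = -A/3 + N/3 (Y(A, N) = -(A - N)/3 = -A/3 + N/3)
b(v, J) = -22/3 + v/3 (b(v, J) = -⅓*22 + v/3 = -22/3 + v/3)
s = -102884
1/(s + b(o(-12), 466)) = 1/(-102884 + (-22/3 + (-10/7*(-12)²)/3)) = 1/(-102884 + (-22/3 + (-10/7*144)/3)) = 1/(-102884 + (-22/3 + (⅓)*(-1440/7))) = 1/(-102884 + (-22/3 - 480/7)) = 1/(-102884 - 1594/21) = 1/(-2162158/21) = -21/2162158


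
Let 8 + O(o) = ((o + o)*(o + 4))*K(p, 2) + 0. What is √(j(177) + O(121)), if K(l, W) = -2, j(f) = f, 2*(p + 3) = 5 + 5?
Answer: I*√60331 ≈ 245.62*I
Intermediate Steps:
p = 2 (p = -3 + (5 + 5)/2 = -3 + (½)*10 = -3 + 5 = 2)
O(o) = -8 - 4*o*(4 + o) (O(o) = -8 + (((o + o)*(o + 4))*(-2) + 0) = -8 + (((2*o)*(4 + o))*(-2) + 0) = -8 + ((2*o*(4 + o))*(-2) + 0) = -8 + (-4*o*(4 + o) + 0) = -8 - 4*o*(4 + o))
√(j(177) + O(121)) = √(177 + (-8 - 16*121 - 4*121²)) = √(177 + (-8 - 1936 - 4*14641)) = √(177 + (-8 - 1936 - 58564)) = √(177 - 60508) = √(-60331) = I*√60331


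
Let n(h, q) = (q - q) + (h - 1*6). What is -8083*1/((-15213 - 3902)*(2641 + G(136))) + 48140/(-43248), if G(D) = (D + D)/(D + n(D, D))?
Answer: -80825073524057/72622049546820 ≈ -1.1130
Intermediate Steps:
n(h, q) = -6 + h (n(h, q) = 0 + (h - 6) = 0 + (-6 + h) = -6 + h)
G(D) = 2*D/(-6 + 2*D) (G(D) = (D + D)/(D + (-6 + D)) = (2*D)/(-6 + 2*D) = 2*D/(-6 + 2*D))
-8083*1/((-15213 - 3902)*(2641 + G(136))) + 48140/(-43248) = -8083*1/((-15213 - 3902)*(2641 + 136/(-3 + 136))) + 48140/(-43248) = -8083*(-1/(19115*(2641 + 136/133))) + 48140*(-1/43248) = -8083*(-1/(19115*(2641 + 136*(1/133)))) - 12035/10812 = -8083*(-1/(19115*(2641 + 136/133))) - 12035/10812 = -8083/((-19115*351389/133)) - 12035/10812 = -8083/(-6716800735/133) - 12035/10812 = -8083*(-133/6716800735) - 12035/10812 = 1075039/6716800735 - 12035/10812 = -80825073524057/72622049546820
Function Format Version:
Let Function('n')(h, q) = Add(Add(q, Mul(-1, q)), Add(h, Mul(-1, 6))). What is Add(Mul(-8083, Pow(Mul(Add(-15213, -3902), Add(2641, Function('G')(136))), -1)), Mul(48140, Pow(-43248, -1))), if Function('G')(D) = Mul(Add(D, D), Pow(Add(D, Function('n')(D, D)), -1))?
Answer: Rational(-80825073524057, 72622049546820) ≈ -1.1130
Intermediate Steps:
Function('n')(h, q) = Add(-6, h) (Function('n')(h, q) = Add(0, Add(h, -6)) = Add(0, Add(-6, h)) = Add(-6, h))
Function('G')(D) = Mul(2, D, Pow(Add(-6, Mul(2, D)), -1)) (Function('G')(D) = Mul(Add(D, D), Pow(Add(D, Add(-6, D)), -1)) = Mul(Mul(2, D), Pow(Add(-6, Mul(2, D)), -1)) = Mul(2, D, Pow(Add(-6, Mul(2, D)), -1)))
Add(Mul(-8083, Pow(Mul(Add(-15213, -3902), Add(2641, Function('G')(136))), -1)), Mul(48140, Pow(-43248, -1))) = Add(Mul(-8083, Pow(Mul(Add(-15213, -3902), Add(2641, Mul(136, Pow(Add(-3, 136), -1)))), -1)), Mul(48140, Pow(-43248, -1))) = Add(Mul(-8083, Pow(Mul(-19115, Add(2641, Mul(136, Pow(133, -1)))), -1)), Mul(48140, Rational(-1, 43248))) = Add(Mul(-8083, Pow(Mul(-19115, Add(2641, Mul(136, Rational(1, 133)))), -1)), Rational(-12035, 10812)) = Add(Mul(-8083, Pow(Mul(-19115, Add(2641, Rational(136, 133))), -1)), Rational(-12035, 10812)) = Add(Mul(-8083, Pow(Mul(-19115, Rational(351389, 133)), -1)), Rational(-12035, 10812)) = Add(Mul(-8083, Pow(Rational(-6716800735, 133), -1)), Rational(-12035, 10812)) = Add(Mul(-8083, Rational(-133, 6716800735)), Rational(-12035, 10812)) = Add(Rational(1075039, 6716800735), Rational(-12035, 10812)) = Rational(-80825073524057, 72622049546820)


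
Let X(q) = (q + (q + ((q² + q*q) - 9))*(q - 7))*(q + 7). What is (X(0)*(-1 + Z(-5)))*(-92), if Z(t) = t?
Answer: 243432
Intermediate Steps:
X(q) = (7 + q)*(q + (-7 + q)*(-9 + q + 2*q²)) (X(q) = (q + (q + ((q² + q²) - 9))*(-7 + q))*(7 + q) = (q + (q + (2*q² - 9))*(-7 + q))*(7 + q) = (q + (q + (-9 + 2*q²))*(-7 + q))*(7 + q) = (q + (-9 + q + 2*q²)*(-7 + q))*(7 + q) = (q + (-7 + q)*(-9 + q + 2*q²))*(7 + q) = (7 + q)*(q + (-7 + q)*(-9 + q + 2*q²)))
(X(0)*(-1 + Z(-5)))*(-92) = ((441 + 0³ - 106*0² - 42*0 + 2*0⁴)*(-1 - 5))*(-92) = ((441 + 0 - 106*0 + 0 + 2*0)*(-6))*(-92) = ((441 + 0 + 0 + 0 + 0)*(-6))*(-92) = (441*(-6))*(-92) = -2646*(-92) = 243432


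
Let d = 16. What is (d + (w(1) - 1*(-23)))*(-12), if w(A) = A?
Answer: -480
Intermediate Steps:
(d + (w(1) - 1*(-23)))*(-12) = (16 + (1 - 1*(-23)))*(-12) = (16 + (1 + 23))*(-12) = (16 + 24)*(-12) = 40*(-12) = -480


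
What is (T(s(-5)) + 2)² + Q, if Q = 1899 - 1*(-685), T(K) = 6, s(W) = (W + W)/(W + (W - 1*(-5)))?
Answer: 2648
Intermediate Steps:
s(W) = 2*W/(5 + 2*W) (s(W) = (2*W)/(W + (W + 5)) = (2*W)/(W + (5 + W)) = (2*W)/(5 + 2*W) = 2*W/(5 + 2*W))
Q = 2584 (Q = 1899 + 685 = 2584)
(T(s(-5)) + 2)² + Q = (6 + 2)² + 2584 = 8² + 2584 = 64 + 2584 = 2648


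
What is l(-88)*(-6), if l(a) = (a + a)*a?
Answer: -92928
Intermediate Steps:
l(a) = 2*a² (l(a) = (2*a)*a = 2*a²)
l(-88)*(-6) = (2*(-88)²)*(-6) = (2*7744)*(-6) = 15488*(-6) = -92928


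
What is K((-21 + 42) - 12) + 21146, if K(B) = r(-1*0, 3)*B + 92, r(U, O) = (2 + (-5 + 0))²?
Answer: 21319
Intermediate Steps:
r(U, O) = 9 (r(U, O) = (2 - 5)² = (-3)² = 9)
K(B) = 92 + 9*B (K(B) = 9*B + 92 = 92 + 9*B)
K((-21 + 42) - 12) + 21146 = (92 + 9*((-21 + 42) - 12)) + 21146 = (92 + 9*(21 - 12)) + 21146 = (92 + 9*9) + 21146 = (92 + 81) + 21146 = 173 + 21146 = 21319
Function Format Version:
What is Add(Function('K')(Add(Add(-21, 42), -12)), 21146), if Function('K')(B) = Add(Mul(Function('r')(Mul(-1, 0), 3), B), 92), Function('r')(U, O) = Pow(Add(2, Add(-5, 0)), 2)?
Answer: 21319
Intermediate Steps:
Function('r')(U, O) = 9 (Function('r')(U, O) = Pow(Add(2, -5), 2) = Pow(-3, 2) = 9)
Function('K')(B) = Add(92, Mul(9, B)) (Function('K')(B) = Add(Mul(9, B), 92) = Add(92, Mul(9, B)))
Add(Function('K')(Add(Add(-21, 42), -12)), 21146) = Add(Add(92, Mul(9, Add(Add(-21, 42), -12))), 21146) = Add(Add(92, Mul(9, Add(21, -12))), 21146) = Add(Add(92, Mul(9, 9)), 21146) = Add(Add(92, 81), 21146) = Add(173, 21146) = 21319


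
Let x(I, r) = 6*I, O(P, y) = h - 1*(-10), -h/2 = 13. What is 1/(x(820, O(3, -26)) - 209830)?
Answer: -1/204910 ≈ -4.8802e-6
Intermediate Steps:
h = -26 (h = -2*13 = -26)
O(P, y) = -16 (O(P, y) = -26 - 1*(-10) = -26 + 10 = -16)
1/(x(820, O(3, -26)) - 209830) = 1/(6*820 - 209830) = 1/(4920 - 209830) = 1/(-204910) = -1/204910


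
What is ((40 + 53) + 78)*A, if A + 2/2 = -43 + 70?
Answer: 4446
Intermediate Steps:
A = 26 (A = -1 + (-43 + 70) = -1 + 27 = 26)
((40 + 53) + 78)*A = ((40 + 53) + 78)*26 = (93 + 78)*26 = 171*26 = 4446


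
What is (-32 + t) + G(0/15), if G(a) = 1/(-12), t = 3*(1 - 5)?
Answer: -529/12 ≈ -44.083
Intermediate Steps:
t = -12 (t = 3*(-4) = -12)
G(a) = -1/12
(-32 + t) + G(0/15) = (-32 - 12) - 1/12 = -44 - 1/12 = -529/12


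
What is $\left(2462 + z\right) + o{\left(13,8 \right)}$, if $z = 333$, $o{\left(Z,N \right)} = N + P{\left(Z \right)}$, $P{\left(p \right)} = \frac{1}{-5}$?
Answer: $\frac{14014}{5} \approx 2802.8$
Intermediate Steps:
$P{\left(p \right)} = - \frac{1}{5}$
$o{\left(Z,N \right)} = - \frac{1}{5} + N$ ($o{\left(Z,N \right)} = N - \frac{1}{5} = - \frac{1}{5} + N$)
$\left(2462 + z\right) + o{\left(13,8 \right)} = \left(2462 + 333\right) + \left(- \frac{1}{5} + 8\right) = 2795 + \frac{39}{5} = \frac{14014}{5}$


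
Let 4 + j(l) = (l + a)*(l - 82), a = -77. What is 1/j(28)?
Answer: 1/2642 ≈ 0.00037850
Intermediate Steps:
j(l) = -4 + (-82 + l)*(-77 + l) (j(l) = -4 + (l - 77)*(l - 82) = -4 + (-77 + l)*(-82 + l) = -4 + (-82 + l)*(-77 + l))
1/j(28) = 1/(6310 + 28**2 - 159*28) = 1/(6310 + 784 - 4452) = 1/2642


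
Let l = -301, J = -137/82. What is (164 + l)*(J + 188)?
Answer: -2093223/82 ≈ -25527.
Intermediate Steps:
J = -137/82 (J = -137*1/82 = -137/82 ≈ -1.6707)
(164 + l)*(J + 188) = (164 - 301)*(-137/82 + 188) = -137*15279/82 = -2093223/82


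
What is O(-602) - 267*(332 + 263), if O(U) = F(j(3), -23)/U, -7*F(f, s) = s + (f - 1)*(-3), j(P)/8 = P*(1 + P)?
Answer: -47818387/301 ≈ -1.5887e+5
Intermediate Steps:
j(P) = 8*P*(1 + P) (j(P) = 8*(P*(1 + P)) = 8*P*(1 + P))
F(f, s) = -3/7 - s/7 + 3*f/7 (F(f, s) = -(s + (f - 1)*(-3))/7 = -(s + (-1 + f)*(-3))/7 = -(s + (3 - 3*f))/7 = -(3 + s - 3*f)/7 = -3/7 - s/7 + 3*f/7)
O(U) = 44/U (O(U) = (-3/7 - ⅐*(-23) + 3*(8*3*(1 + 3))/7)/U = (-3/7 + 23/7 + 3*(8*3*4)/7)/U = (-3/7 + 23/7 + (3/7)*96)/U = (-3/7 + 23/7 + 288/7)/U = 44/U)
O(-602) - 267*(332 + 263) = 44/(-602) - 267*(332 + 263) = 44*(-1/602) - 267*595 = -22/301 - 158865 = -47818387/301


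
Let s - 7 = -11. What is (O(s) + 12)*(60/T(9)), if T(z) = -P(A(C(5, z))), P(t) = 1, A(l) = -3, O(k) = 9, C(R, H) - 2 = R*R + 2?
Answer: -1260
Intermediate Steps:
s = -4 (s = 7 - 11 = -4)
C(R, H) = 4 + R**2 (C(R, H) = 2 + (R*R + 2) = 2 + (R**2 + 2) = 2 + (2 + R**2) = 4 + R**2)
T(z) = -1 (T(z) = -1*1 = -1)
(O(s) + 12)*(60/T(9)) = (9 + 12)*(60/(-1)) = 21*(60*(-1)) = 21*(-60) = -1260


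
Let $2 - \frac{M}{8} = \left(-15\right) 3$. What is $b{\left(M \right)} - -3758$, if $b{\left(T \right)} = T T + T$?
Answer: $145510$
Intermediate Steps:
$M = 376$ ($M = 16 - 8 \left(\left(-15\right) 3\right) = 16 - -360 = 16 + 360 = 376$)
$b{\left(T \right)} = T + T^{2}$ ($b{\left(T \right)} = T^{2} + T = T + T^{2}$)
$b{\left(M \right)} - -3758 = 376 \left(1 + 376\right) - -3758 = 376 \cdot 377 + 3758 = 141752 + 3758 = 145510$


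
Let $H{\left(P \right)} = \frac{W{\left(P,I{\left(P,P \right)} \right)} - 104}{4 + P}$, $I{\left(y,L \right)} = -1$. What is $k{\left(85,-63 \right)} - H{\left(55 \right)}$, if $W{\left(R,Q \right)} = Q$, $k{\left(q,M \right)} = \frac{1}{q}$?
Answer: $\frac{8984}{5015} \approx 1.7914$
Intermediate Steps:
$H{\left(P \right)} = - \frac{105}{4 + P}$ ($H{\left(P \right)} = \frac{-1 - 104}{4 + P} = - \frac{105}{4 + P}$)
$k{\left(85,-63 \right)} - H{\left(55 \right)} = \frac{1}{85} - - \frac{105}{4 + 55} = \frac{1}{85} - - \frac{105}{59} = \frac{1}{85} + \frac{105}{59} = \frac{8984}{5015}$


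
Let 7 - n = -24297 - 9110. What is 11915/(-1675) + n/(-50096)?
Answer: -65286229/8391080 ≈ -7.7804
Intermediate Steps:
n = 33414 (n = 7 - (-24297 - 9110) = 7 - 1*(-33407) = 7 + 33407 = 33414)
11915/(-1675) + n/(-50096) = 11915/(-1675) + 33414/(-50096) = 11915*(-1/1675) + 33414*(-1/50096) = -2383/335 - 16707/25048 = -65286229/8391080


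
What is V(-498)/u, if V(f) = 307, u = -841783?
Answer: -307/841783 ≈ -0.00036470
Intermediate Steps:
V(-498)/u = 307/(-841783) = 307*(-1/841783) = -307/841783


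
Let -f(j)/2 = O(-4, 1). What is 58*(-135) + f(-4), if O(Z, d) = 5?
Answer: -7840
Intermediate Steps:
f(j) = -10 (f(j) = -2*5 = -10)
58*(-135) + f(-4) = 58*(-135) - 10 = -7830 - 10 = -7840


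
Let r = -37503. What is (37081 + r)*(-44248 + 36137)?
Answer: 3422842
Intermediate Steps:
(37081 + r)*(-44248 + 36137) = (37081 - 37503)*(-44248 + 36137) = -422*(-8111) = 3422842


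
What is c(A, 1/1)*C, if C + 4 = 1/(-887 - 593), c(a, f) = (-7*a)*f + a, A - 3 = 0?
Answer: 53289/740 ≈ 72.012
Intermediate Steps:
A = 3 (A = 3 + 0 = 3)
c(a, f) = a - 7*a*f (c(a, f) = -7*a*f + a = a - 7*a*f)
C = -5921/1480 (C = -4 + 1/(-887 - 593) = -4 + 1/(-1480) = -4 - 1/1480 = -5921/1480 ≈ -4.0007)
c(A, 1/1)*C = (3*(1 - 7/1))*(-5921/1480) = (3*(1 - 7*1))*(-5921/1480) = (3*(1 - 7))*(-5921/1480) = (3*(-6))*(-5921/1480) = -18*(-5921/1480) = 53289/740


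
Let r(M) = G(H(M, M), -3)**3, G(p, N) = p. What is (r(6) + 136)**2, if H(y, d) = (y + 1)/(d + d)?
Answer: 55390093201/2985984 ≈ 18550.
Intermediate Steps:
H(y, d) = (1 + y)/(2*d) (H(y, d) = (1 + y)/((2*d)) = (1 + y)*(1/(2*d)) = (1 + y)/(2*d))
r(M) = (1 + M)**3/(8*M**3) (r(M) = ((1 + M)/(2*M))**3 = (1 + M)**3/(8*M**3))
(r(6) + 136)**2 = ((1/8)*(1 + 6)**3/6**3 + 136)**2 = ((1/8)*(1/216)*7**3 + 136)**2 = ((1/8)*(1/216)*343 + 136)**2 = (343/1728 + 136)**2 = (235351/1728)**2 = 55390093201/2985984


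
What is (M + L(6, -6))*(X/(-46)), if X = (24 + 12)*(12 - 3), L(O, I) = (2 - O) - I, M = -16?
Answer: 2268/23 ≈ 98.609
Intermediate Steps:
L(O, I) = 2 - I - O
X = 324 (X = 36*9 = 324)
(M + L(6, -6))*(X/(-46)) = (-16 + (2 - 1*(-6) - 1*6))*(324/(-46)) = (-16 + (2 + 6 - 6))*(324*(-1/46)) = (-16 + 2)*(-162/23) = -14*(-162/23) = 2268/23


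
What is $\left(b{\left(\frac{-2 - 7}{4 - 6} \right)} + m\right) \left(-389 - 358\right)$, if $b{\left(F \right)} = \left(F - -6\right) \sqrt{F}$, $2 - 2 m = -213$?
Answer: $- \frac{160605}{2} - \frac{47061 \sqrt{2}}{4} \approx -96941.0$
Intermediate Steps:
$m = \frac{215}{2}$ ($m = 1 - - \frac{213}{2} = 1 + \frac{213}{2} = \frac{215}{2} \approx 107.5$)
$b{\left(F \right)} = \sqrt{F} \left(6 + F\right)$ ($b{\left(F \right)} = \left(F + 6\right) \sqrt{F} = \left(6 + F\right) \sqrt{F} = \sqrt{F} \left(6 + F\right)$)
$\left(b{\left(\frac{-2 - 7}{4 - 6} \right)} + m\right) \left(-389 - 358\right) = \left(\sqrt{\frac{-2 - 7}{4 - 6}} \left(6 + \frac{-2 - 7}{4 - 6}\right) + \frac{215}{2}\right) \left(-389 - 358\right) = \left(\sqrt{- \frac{9}{-2}} \left(6 - \frac{9}{-2}\right) + \frac{215}{2}\right) \left(-747\right) = \left(\sqrt{\left(-9\right) \left(- \frac{1}{2}\right)} \left(6 - - \frac{9}{2}\right) + \frac{215}{2}\right) \left(-747\right) = \left(\sqrt{\frac{9}{2}} \left(6 + \frac{9}{2}\right) + \frac{215}{2}\right) \left(-747\right) = \left(\frac{3 \sqrt{2}}{2} \cdot \frac{21}{2} + \frac{215}{2}\right) \left(-747\right) = \left(\frac{63 \sqrt{2}}{4} + \frac{215}{2}\right) \left(-747\right) = \left(\frac{215}{2} + \frac{63 \sqrt{2}}{4}\right) \left(-747\right) = - \frac{160605}{2} - \frac{47061 \sqrt{2}}{4}$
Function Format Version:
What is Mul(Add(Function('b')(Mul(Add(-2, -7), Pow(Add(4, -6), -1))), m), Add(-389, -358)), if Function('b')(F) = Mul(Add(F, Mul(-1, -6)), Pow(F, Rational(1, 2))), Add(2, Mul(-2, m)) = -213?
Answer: Add(Rational(-160605, 2), Mul(Rational(-47061, 4), Pow(2, Rational(1, 2)))) ≈ -96941.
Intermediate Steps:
m = Rational(215, 2) (m = Add(1, Mul(Rational(-1, 2), -213)) = Add(1, Rational(213, 2)) = Rational(215, 2) ≈ 107.50)
Function('b')(F) = Mul(Pow(F, Rational(1, 2)), Add(6, F)) (Function('b')(F) = Mul(Add(F, 6), Pow(F, Rational(1, 2))) = Mul(Add(6, F), Pow(F, Rational(1, 2))) = Mul(Pow(F, Rational(1, 2)), Add(6, F)))
Mul(Add(Function('b')(Mul(Add(-2, -7), Pow(Add(4, -6), -1))), m), Add(-389, -358)) = Mul(Add(Mul(Pow(Mul(Add(-2, -7), Pow(Add(4, -6), -1)), Rational(1, 2)), Add(6, Mul(Add(-2, -7), Pow(Add(4, -6), -1)))), Rational(215, 2)), Add(-389, -358)) = Mul(Add(Mul(Pow(Mul(-9, Pow(-2, -1)), Rational(1, 2)), Add(6, Mul(-9, Pow(-2, -1)))), Rational(215, 2)), -747) = Mul(Add(Mul(Pow(Mul(-9, Rational(-1, 2)), Rational(1, 2)), Add(6, Mul(-9, Rational(-1, 2)))), Rational(215, 2)), -747) = Mul(Add(Mul(Pow(Rational(9, 2), Rational(1, 2)), Add(6, Rational(9, 2))), Rational(215, 2)), -747) = Mul(Add(Mul(Mul(Rational(3, 2), Pow(2, Rational(1, 2))), Rational(21, 2)), Rational(215, 2)), -747) = Mul(Add(Mul(Rational(63, 4), Pow(2, Rational(1, 2))), Rational(215, 2)), -747) = Mul(Add(Rational(215, 2), Mul(Rational(63, 4), Pow(2, Rational(1, 2)))), -747) = Add(Rational(-160605, 2), Mul(Rational(-47061, 4), Pow(2, Rational(1, 2))))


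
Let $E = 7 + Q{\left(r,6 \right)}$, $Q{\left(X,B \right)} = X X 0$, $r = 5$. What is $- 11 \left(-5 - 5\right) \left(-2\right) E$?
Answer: $-1540$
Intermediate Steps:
$Q{\left(X,B \right)} = 0$ ($Q{\left(X,B \right)} = X^{2} \cdot 0 = 0$)
$E = 7$ ($E = 7 + 0 = 7$)
$- 11 \left(-5 - 5\right) \left(-2\right) E = - 11 \left(-5 - 5\right) \left(-2\right) 7 = - 11 \left(\left(-10\right) \left(-2\right)\right) 7 = \left(-11\right) 20 \cdot 7 = \left(-220\right) 7 = -1540$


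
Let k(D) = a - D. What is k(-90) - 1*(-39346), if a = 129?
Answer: 39565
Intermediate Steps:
k(D) = 129 - D
k(-90) - 1*(-39346) = (129 - 1*(-90)) - 1*(-39346) = (129 + 90) + 39346 = 219 + 39346 = 39565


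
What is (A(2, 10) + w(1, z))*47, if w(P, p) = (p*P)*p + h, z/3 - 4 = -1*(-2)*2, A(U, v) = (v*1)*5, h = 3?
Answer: 29563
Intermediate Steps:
A(U, v) = 5*v (A(U, v) = v*5 = 5*v)
z = 24 (z = 12 + 3*(-1*(-2)*2) = 12 + 3*(2*2) = 12 + 3*4 = 12 + 12 = 24)
w(P, p) = 3 + P*p² (w(P, p) = (p*P)*p + 3 = (P*p)*p + 3 = P*p² + 3 = 3 + P*p²)
(A(2, 10) + w(1, z))*47 = (5*10 + (3 + 1*24²))*47 = (50 + (3 + 1*576))*47 = (50 + (3 + 576))*47 = (50 + 579)*47 = 629*47 = 29563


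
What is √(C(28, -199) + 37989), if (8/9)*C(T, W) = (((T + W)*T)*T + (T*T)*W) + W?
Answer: 3*I*√513022/4 ≈ 537.19*I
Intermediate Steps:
C(T, W) = 9*W/8 + 9*W*T²/8 + 9*T²*(T + W)/8 (C(T, W) = 9*((((T + W)*T)*T + (T*T)*W) + W)/8 = 9*(((T*(T + W))*T + T²*W) + W)/8 = 9*((T²*(T + W) + W*T²) + W)/8 = 9*((W*T² + T²*(T + W)) + W)/8 = 9*(W + W*T² + T²*(T + W))/8 = 9*W/8 + 9*W*T²/8 + 9*T²*(T + W)/8)
√(C(28, -199) + 37989) = √(((9/8)*(-199) + (9/8)*28³ + (9/4)*(-199)*28²) + 37989) = √((-1791/8 + (9/8)*21952 + (9/4)*(-199)*784) + 37989) = √((-1791/8 + 24696 - 351036) + 37989) = √(-2612511/8 + 37989) = √(-2308599/8) = 3*I*√513022/4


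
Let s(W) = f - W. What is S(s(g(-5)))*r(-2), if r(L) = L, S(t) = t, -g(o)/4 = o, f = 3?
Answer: 34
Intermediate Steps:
g(o) = -4*o
s(W) = 3 - W
S(s(g(-5)))*r(-2) = (3 - (-4)*(-5))*(-2) = (3 - 1*20)*(-2) = (3 - 20)*(-2) = -17*(-2) = 34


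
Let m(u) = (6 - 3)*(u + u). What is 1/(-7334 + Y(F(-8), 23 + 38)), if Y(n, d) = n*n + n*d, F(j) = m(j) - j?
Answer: -1/8174 ≈ -0.00012234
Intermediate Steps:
m(u) = 6*u (m(u) = 3*(2*u) = 6*u)
F(j) = 5*j (F(j) = 6*j - j = 5*j)
Y(n, d) = n² + d*n
1/(-7334 + Y(F(-8), 23 + 38)) = 1/(-7334 + (5*(-8))*((23 + 38) + 5*(-8))) = 1/(-7334 - 40*(61 - 40)) = 1/(-7334 - 40*21) = 1/(-7334 - 840) = 1/(-8174) = -1/8174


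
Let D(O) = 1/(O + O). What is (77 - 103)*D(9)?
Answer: -13/9 ≈ -1.4444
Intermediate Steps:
D(O) = 1/(2*O)
(77 - 103)*D(9) = (77 - 103)*((½)/9) = -13/9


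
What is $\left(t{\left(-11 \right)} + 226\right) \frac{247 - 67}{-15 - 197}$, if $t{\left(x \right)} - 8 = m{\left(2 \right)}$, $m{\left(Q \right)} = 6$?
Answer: $- \frac{10800}{53} \approx -203.77$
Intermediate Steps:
$t{\left(x \right)} = 14$ ($t{\left(x \right)} = 8 + 6 = 14$)
$\left(t{\left(-11 \right)} + 226\right) \frac{247 - 67}{-15 - 197} = \left(14 + 226\right) \frac{247 - 67}{-15 - 197} = 240 \frac{180}{-212} = 240 \cdot 180 \left(- \frac{1}{212}\right) = 240 \left(- \frac{45}{53}\right) = - \frac{10800}{53}$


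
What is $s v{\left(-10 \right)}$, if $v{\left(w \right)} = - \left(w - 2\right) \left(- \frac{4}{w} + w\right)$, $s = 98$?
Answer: $- \frac{56448}{5} \approx -11290.0$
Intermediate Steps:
$v{\left(w \right)} = - \left(-2 + w\right) \left(w - \frac{4}{w}\right)$
$s v{\left(-10 \right)} = 98 \left(4 - \left(-10\right)^{2} - \frac{8}{-10} + 2 \left(-10\right)\right) = 98 \left(4 - 100 - - \frac{4}{5} - 20\right) = 98 \left(4 - 100 + \frac{4}{5} - 20\right) = 98 \left(- \frac{576}{5}\right) = - \frac{56448}{5}$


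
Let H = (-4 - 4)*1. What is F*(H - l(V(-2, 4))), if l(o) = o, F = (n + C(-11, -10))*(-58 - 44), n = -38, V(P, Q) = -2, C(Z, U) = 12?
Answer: -15912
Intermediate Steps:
F = 2652 (F = (-38 + 12)*(-58 - 44) = -26*(-102) = 2652)
H = -8 (H = -8*1 = -8)
F*(H - l(V(-2, 4))) = 2652*(-8 - 1*(-2)) = 2652*(-8 + 2) = 2652*(-6) = -15912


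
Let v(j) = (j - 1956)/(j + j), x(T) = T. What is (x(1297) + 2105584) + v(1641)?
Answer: 2304927709/1094 ≈ 2.1069e+6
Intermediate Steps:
v(j) = (-1956 + j)/(2*j) (v(j) = (-1956 + j)/((2*j)) = (-1956 + j)*(1/(2*j)) = (-1956 + j)/(2*j))
(x(1297) + 2105584) + v(1641) = (1297 + 2105584) + (½)*(-1956 + 1641)/1641 = 2106881 + (½)*(1/1641)*(-315) = 2106881 - 105/1094 = 2304927709/1094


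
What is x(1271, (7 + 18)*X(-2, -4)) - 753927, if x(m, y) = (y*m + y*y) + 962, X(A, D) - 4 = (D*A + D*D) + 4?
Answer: 903835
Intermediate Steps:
X(A, D) = 8 + D**2 + A*D (X(A, D) = 4 + ((D*A + D*D) + 4) = 4 + ((A*D + D**2) + 4) = 4 + ((D**2 + A*D) + 4) = 4 + (4 + D**2 + A*D) = 8 + D**2 + A*D)
x(m, y) = 962 + y**2 + m*y (x(m, y) = (m*y + y**2) + 962 = (y**2 + m*y) + 962 = 962 + y**2 + m*y)
x(1271, (7 + 18)*X(-2, -4)) - 753927 = (962 + ((7 + 18)*(8 + (-4)**2 - 2*(-4)))**2 + 1271*((7 + 18)*(8 + (-4)**2 - 2*(-4)))) - 753927 = (962 + (25*(8 + 16 + 8))**2 + 1271*(25*(8 + 16 + 8))) - 753927 = (962 + (25*32)**2 + 1271*(25*32)) - 753927 = (962 + 800**2 + 1271*800) - 753927 = (962 + 640000 + 1016800) - 753927 = 1657762 - 753927 = 903835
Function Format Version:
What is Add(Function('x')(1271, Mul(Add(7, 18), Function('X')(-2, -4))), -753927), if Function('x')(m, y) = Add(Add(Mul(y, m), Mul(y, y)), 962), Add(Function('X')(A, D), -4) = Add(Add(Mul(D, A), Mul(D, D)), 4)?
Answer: 903835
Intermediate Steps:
Function('X')(A, D) = Add(8, Pow(D, 2), Mul(A, D)) (Function('X')(A, D) = Add(4, Add(Add(Mul(D, A), Mul(D, D)), 4)) = Add(4, Add(Add(Mul(A, D), Pow(D, 2)), 4)) = Add(4, Add(Add(Pow(D, 2), Mul(A, D)), 4)) = Add(4, Add(4, Pow(D, 2), Mul(A, D))) = Add(8, Pow(D, 2), Mul(A, D)))
Function('x')(m, y) = Add(962, Pow(y, 2), Mul(m, y)) (Function('x')(m, y) = Add(Add(Mul(m, y), Pow(y, 2)), 962) = Add(Add(Pow(y, 2), Mul(m, y)), 962) = Add(962, Pow(y, 2), Mul(m, y)))
Add(Function('x')(1271, Mul(Add(7, 18), Function('X')(-2, -4))), -753927) = Add(Add(962, Pow(Mul(Add(7, 18), Add(8, Pow(-4, 2), Mul(-2, -4))), 2), Mul(1271, Mul(Add(7, 18), Add(8, Pow(-4, 2), Mul(-2, -4))))), -753927) = Add(Add(962, Pow(Mul(25, Add(8, 16, 8)), 2), Mul(1271, Mul(25, Add(8, 16, 8)))), -753927) = Add(Add(962, Pow(Mul(25, 32), 2), Mul(1271, Mul(25, 32))), -753927) = Add(Add(962, Pow(800, 2), Mul(1271, 800)), -753927) = Add(Add(962, 640000, 1016800), -753927) = Add(1657762, -753927) = 903835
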